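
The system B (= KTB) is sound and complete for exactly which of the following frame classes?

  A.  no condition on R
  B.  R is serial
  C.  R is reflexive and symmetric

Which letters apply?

(A) this class determines K, not B (= KTB).
(B) this class determines D, not B (= KTB).
(C) B (= KTB) is sound and complete for exactly this class.

C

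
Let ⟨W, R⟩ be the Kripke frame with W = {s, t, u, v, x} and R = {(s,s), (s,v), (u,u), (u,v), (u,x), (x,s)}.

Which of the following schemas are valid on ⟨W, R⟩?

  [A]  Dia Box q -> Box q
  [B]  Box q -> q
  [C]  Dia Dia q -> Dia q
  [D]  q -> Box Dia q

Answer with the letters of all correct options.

R is not reflexive: not t R t.
R is not symmetric: s R v but not v R s.
R is not transitive: u R x and x R s but not u R s.
R is not euclidean: s R v and s R s but not v R s.
(A) Dia Box q -> Box q is the dual of axiom 5, which corresponds to the euclidean property. R is not euclidean — not valid.
(B) Box q -> q (axiom T) characterises the reflexive frames. R is not reflexive — not valid.
(C) Dia Dia q -> Dia q is the dual of axiom 4; it is valid on a frame exactly when R is transitive. R is not transitive, so not valid.
(D) axiom B: valid iff R is symmetric. R is not symmetric — not valid.

none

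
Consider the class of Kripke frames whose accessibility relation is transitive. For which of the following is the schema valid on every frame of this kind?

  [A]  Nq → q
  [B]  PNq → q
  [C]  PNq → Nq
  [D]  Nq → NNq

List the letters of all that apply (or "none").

D

(A) Nq → q is axiom T, which corresponds to reflexivity. Such an R need not be reflexive — not valid.
(B) PNq → q is the dual of axiom B, which corresponds to symmetry. Such an R need not be symmetric — not valid.
(C) PNq → Nq is the dual of axiom 5, which corresponds to the euclidean property. Such an R need not be euclidean — not valid.
(D) axiom 4: valid iff R is transitive. Every such R is transitive — valid.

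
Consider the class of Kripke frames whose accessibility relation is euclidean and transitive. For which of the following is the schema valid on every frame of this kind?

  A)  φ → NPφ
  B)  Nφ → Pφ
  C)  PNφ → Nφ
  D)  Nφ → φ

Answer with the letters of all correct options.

(A) φ → NPφ is axiom B, which corresponds to symmetry. Such an R need not be symmetric — not valid.
(B) Nφ → Pφ is axiom D; it is valid on a frame exactly when R is serial. Such an R need not be serial, so not valid.
(C) the dual of axiom 5: valid iff R is euclidean. Every such R is euclidean — valid.
(D) Nφ → φ (axiom T) characterises the reflexive frames. Such an R need not be reflexive — not valid.

C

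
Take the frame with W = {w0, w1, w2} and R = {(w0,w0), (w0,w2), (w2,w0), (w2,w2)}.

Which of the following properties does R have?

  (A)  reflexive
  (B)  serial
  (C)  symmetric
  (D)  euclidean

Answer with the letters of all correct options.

(A) not reflexive: not w1 R w1.
(B) not serial: w1 has no R-successor.
(C) symmetric: every R-edge is matched by its reverse.
(D) euclidean: any two R-successors of the same world are R-related.

C, D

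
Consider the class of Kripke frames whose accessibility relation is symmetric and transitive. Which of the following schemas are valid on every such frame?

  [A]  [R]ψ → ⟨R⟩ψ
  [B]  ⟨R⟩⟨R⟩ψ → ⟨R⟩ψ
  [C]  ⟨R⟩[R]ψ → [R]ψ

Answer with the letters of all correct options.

B, C

A symmetric transitive relation is euclidean (uRv and uRw give vRu by symmetry, then vRw by transitivity).
(A) [R]ψ → ⟨R⟩ψ (axiom D) characterises the serial frames. Such an R need not be serial — not valid.
(B) ⟨R⟩⟨R⟩ψ → ⟨R⟩ψ is the dual of axiom 4, which corresponds to transitivity. Every such R is transitive — valid.
(C) ⟨R⟩[R]ψ → [R]ψ is the dual of axiom 5; it is valid on a frame exactly when R is euclidean. Every such R is euclidean, so valid.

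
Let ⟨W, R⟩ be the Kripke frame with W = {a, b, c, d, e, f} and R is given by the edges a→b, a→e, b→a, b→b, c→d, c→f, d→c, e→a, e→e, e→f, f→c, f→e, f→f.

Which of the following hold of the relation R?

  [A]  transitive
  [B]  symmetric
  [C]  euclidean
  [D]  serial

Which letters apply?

B, D

(A) not transitive: a R b and b R a but not a R a.
(B) symmetric: every R-edge is matched by its reverse.
(C) not euclidean: a R b and a R e but not b R e.
(D) serial: every world has an R-successor.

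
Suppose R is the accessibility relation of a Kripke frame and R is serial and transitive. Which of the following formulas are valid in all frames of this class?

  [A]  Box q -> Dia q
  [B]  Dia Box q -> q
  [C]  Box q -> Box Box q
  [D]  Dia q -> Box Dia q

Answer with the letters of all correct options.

A, C

(A) axiom D: valid iff R is serial. Every such R is serial — valid.
(B) Dia Box q -> q is the dual of axiom B; it is valid on a frame exactly when R is symmetric. Such an R need not be symmetric, so not valid.
(C) Box q -> Box Box q is axiom 4; it is valid on a frame exactly when R is transitive. Every such R is transitive, so valid.
(D) Dia q -> Box Dia q is axiom 5, which corresponds to the euclidean property. Such an R need not be euclidean — not valid.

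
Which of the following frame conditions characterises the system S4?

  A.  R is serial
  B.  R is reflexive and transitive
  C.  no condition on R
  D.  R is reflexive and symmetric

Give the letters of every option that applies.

(A) this class determines D, not S4.
(B) S4 is sound and complete for exactly this class.
(C) this class determines K, not S4.
(D) this class determines B (= KTB), not S4.

B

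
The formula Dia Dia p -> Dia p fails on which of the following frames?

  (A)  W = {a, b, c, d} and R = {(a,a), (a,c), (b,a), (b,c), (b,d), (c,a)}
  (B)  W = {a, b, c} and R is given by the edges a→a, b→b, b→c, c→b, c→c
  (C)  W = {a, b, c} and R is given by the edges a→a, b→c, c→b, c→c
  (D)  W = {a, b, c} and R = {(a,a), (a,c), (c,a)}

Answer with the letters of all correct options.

A, C, D

The schema Dia Dia p -> Dia p is the dual of axiom 4; it is valid on a frame iff R is transitive.
(A) R is not transitive (c R a and a R c but not c R c), so the schema fails here.
(B) R is transitive (R is closed under composition), so the schema is valid here.
(C) R is not transitive (b R c and c R b but not b R b), so the schema fails here.
(D) R is not transitive (c R a and a R c but not c R c), so the schema fails here.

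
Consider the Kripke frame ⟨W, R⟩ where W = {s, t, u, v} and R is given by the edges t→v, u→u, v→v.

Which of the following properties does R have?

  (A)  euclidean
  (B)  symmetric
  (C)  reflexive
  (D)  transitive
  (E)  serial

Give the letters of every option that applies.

(A) euclidean: any two R-successors of the same world are R-related.
(B) not symmetric: t R v but not v R t.
(C) not reflexive: not s R s.
(D) transitive: R is closed under composition.
(E) not serial: s has no R-successor.

A, D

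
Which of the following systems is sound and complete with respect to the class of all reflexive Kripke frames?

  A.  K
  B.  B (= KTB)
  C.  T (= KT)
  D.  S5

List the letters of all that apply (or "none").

C

(A) K is determined by the class of arbitrary frames.
(B) B (= KTB) is determined by the class of reflexive and symmetric frames.
(C) T (= KT) is determined by exactly this class.
(D) S5 is determined by the class of reflexive, symmetric, and transitive frames.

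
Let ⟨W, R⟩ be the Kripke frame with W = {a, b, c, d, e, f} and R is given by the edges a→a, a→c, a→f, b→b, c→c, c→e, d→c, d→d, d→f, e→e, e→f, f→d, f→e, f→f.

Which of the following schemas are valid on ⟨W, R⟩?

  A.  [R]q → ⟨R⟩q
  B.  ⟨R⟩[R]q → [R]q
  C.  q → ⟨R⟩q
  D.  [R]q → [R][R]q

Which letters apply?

A, C

R is reflexive: each world relates to itself.
R is not transitive: a R c and c R e but not a R e.
R is not euclidean: a R c and a R a but not c R a.
R is serial: every world has an R-successor.
(A) [R]q → ⟨R⟩q is axiom D, which corresponds to seriality. R is serial — valid.
(B) ⟨R⟩[R]q → [R]q is the dual of axiom 5; it is valid on a frame exactly when R is euclidean. R is not euclidean, so not valid.
(C) q → ⟨R⟩q is the dual of axiom T; it is valid on a frame exactly when R is reflexive. R is reflexive, so valid.
(D) [R]q → [R][R]q is axiom 4, which corresponds to transitivity. R is not transitive — not valid.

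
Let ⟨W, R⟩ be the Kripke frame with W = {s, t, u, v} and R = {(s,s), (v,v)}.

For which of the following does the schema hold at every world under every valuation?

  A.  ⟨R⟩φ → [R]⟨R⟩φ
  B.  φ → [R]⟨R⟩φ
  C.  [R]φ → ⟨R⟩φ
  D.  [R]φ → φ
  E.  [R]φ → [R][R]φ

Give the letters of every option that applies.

A, B, E

R is not reflexive: not t R t.
R is symmetric: every R-edge is matched by its reverse.
R is transitive: R is closed under composition.
R is euclidean: any two R-successors of the same world are R-related.
R is not serial: t has no R-successor.
(A) ⟨R⟩φ → [R]⟨R⟩φ is axiom 5; it is valid on a frame exactly when R is euclidean. R is euclidean, so valid.
(B) φ → [R]⟨R⟩φ (axiom B) characterises the symmetric frames. R is symmetric — valid.
(C) [R]φ → ⟨R⟩φ (axiom D) characterises the serial frames. R is not serial — not valid.
(D) [R]φ → φ (axiom T) characterises the reflexive frames. R is not reflexive — not valid.
(E) axiom 4: valid iff R is transitive. R is transitive — valid.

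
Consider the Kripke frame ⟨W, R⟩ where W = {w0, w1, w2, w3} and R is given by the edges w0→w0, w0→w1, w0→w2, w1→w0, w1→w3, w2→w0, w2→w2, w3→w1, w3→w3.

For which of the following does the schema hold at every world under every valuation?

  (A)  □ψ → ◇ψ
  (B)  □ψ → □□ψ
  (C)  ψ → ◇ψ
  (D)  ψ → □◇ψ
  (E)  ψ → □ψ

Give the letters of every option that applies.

R is not reflexive: not w1 R w1.
R is symmetric: every R-edge is matched by its reverse.
R is not transitive: w0 R w1 and w1 R w3 but not w0 R w3.
R is serial: every world has an R-successor.
R is not a subset of the identity: w0 R w1 with w0 ≠ w1.
(A) □ψ → ◇ψ is axiom D; it is valid on a frame exactly when R is serial. R is serial, so valid.
(B) axiom 4: valid iff R is transitive. R is not transitive — not valid.
(C) ψ → ◇ψ (the dual of axiom T) characterises the reflexive frames. R is not reflexive — not valid.
(D) ψ → □◇ψ is axiom B; it is valid on a frame exactly when R is symmetric. R is symmetric, so valid.
(E) ψ → □ψ is equivalent to ◇p→p; it holds exactly when R ⊆ identity. Here R ⊄ identity — not valid.

A, D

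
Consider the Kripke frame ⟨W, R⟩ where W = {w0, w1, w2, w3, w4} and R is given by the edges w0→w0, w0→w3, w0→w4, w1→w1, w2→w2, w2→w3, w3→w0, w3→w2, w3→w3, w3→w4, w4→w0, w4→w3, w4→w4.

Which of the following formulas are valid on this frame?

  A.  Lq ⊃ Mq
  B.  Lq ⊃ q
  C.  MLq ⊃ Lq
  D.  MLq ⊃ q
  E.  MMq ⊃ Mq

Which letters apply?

R is reflexive: each world relates to itself.
R is symmetric: every R-edge is matched by its reverse.
R is not transitive: w0 R w3 and w3 R w2 but not w0 R w2.
R is not euclidean: w3 R w0 and w3 R w2 but not w0 R w2.
R is serial: every world has an R-successor.
(A) axiom D: valid iff R is serial. R is serial — valid.
(B) Lq ⊃ q is axiom T; it is valid on a frame exactly when R is reflexive. R is reflexive, so valid.
(C) MLq ⊃ Lq is the dual of axiom 5, which corresponds to the euclidean property. R is not euclidean — not valid.
(D) MLq ⊃ q is the dual of axiom B; it is valid on a frame exactly when R is symmetric. R is symmetric, so valid.
(E) MMq ⊃ Mq is the dual of axiom 4, which corresponds to transitivity. R is not transitive — not valid.

A, B, D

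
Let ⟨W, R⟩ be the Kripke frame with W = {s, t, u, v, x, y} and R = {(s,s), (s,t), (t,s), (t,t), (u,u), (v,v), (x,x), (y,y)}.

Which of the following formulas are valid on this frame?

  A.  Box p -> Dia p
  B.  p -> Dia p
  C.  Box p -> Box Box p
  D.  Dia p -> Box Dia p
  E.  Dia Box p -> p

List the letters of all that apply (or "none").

A, B, C, D, E

R is reflexive: each world relates to itself.
R is symmetric: every R-edge is matched by its reverse.
R is transitive: R is closed under composition.
R is euclidean: any two R-successors of the same world are R-related.
R is serial: every world has an R-successor.
(A) axiom D: valid iff R is serial. R is serial — valid.
(B) p -> Dia p (the dual of axiom T) characterises the reflexive frames. R is reflexive — valid.
(C) axiom 4: valid iff R is transitive. R is transitive — valid.
(D) Dia p -> Box Dia p is axiom 5; it is valid on a frame exactly when R is euclidean. R is euclidean, so valid.
(E) Dia Box p -> p is the dual of axiom B, which corresponds to symmetry. R is symmetric — valid.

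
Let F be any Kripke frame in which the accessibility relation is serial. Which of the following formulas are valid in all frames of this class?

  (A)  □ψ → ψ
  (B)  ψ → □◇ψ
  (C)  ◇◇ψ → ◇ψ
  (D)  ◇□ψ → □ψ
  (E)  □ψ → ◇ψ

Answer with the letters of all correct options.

(A) □ψ → ψ (axiom T) characterises the reflexive frames. Such an R need not be reflexive — not valid.
(B) ψ → □◇ψ (axiom B) characterises the symmetric frames. Such an R need not be symmetric — not valid.
(C) ◇◇ψ → ◇ψ is the dual of axiom 4; it is valid on a frame exactly when R is transitive. Such an R need not be transitive, so not valid.
(D) the dual of axiom 5: valid iff R is euclidean. Such an R need not be euclidean — not valid.
(E) □ψ → ◇ψ is axiom D; it is valid on a frame exactly when R is serial. Every such R is serial, so valid.

E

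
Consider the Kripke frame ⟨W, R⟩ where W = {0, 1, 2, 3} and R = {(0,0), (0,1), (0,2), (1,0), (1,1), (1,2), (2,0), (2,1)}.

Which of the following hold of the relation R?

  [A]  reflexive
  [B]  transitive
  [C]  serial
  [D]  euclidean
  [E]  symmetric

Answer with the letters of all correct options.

(A) not reflexive: not 2 R 2.
(B) not transitive: 2 R 0 and 0 R 2 but not 2 R 2.
(C) not serial: 3 has no R-successor.
(D) not euclidean: 0 R 2 and 0 R 2 but not 2 R 2.
(E) symmetric: every R-edge is matched by its reverse.

E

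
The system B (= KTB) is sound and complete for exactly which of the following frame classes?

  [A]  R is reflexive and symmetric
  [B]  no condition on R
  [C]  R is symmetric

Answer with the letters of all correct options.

A

(A) B (= KTB) is sound and complete for exactly this class.
(B) this class determines K, not B (= KTB).
(C) this class determines KB, not B (= KTB).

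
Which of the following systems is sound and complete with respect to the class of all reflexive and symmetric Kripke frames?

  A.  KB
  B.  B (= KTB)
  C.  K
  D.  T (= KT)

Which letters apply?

(A) KB is determined by the class of symmetric frames.
(B) B (= KTB) is determined by exactly this class.
(C) K is determined by the class of arbitrary frames.
(D) T (= KT) is determined by the class of reflexive frames.

B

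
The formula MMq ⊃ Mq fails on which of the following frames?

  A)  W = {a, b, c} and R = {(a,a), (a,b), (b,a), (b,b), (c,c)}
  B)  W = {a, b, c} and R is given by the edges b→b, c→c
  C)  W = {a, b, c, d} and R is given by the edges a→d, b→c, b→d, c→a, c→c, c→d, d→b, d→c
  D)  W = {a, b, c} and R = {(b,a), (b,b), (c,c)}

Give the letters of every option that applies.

The schema MMq ⊃ Mq is the dual of axiom 4; it is valid on a frame iff R is transitive.
(A) R is transitive (R is closed under composition), so the schema is valid here.
(B) R is transitive (R is closed under composition), so the schema is valid here.
(C) R is not transitive (a R d and d R b but not a R b), so the schema fails here.
(D) R is transitive (R is closed under composition), so the schema is valid here.

C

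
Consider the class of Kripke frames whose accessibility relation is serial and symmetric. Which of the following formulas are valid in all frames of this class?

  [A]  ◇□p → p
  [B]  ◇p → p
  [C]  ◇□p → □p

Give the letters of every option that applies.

A

(A) ◇□p → p (the dual of axiom B) characterises the symmetric frames. Every such R is symmetric — valid.
(B) ◇p → p is valid only on frames where every R-edge is a self-loop. Such an R need not be a subset of the identity — not valid.
(C) ◇□p → □p is the dual of axiom 5, which corresponds to the euclidean property. Such an R need not be euclidean — not valid.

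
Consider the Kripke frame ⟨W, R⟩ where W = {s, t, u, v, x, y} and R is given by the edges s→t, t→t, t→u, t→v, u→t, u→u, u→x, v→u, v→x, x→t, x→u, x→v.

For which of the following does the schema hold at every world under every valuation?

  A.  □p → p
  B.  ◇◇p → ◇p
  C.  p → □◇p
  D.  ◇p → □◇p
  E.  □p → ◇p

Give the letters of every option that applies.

R is not reflexive: not s R s.
R is not symmetric: s R t but not t R s.
R is not transitive: s R t and t R u but not s R u.
R is not euclidean: t R u and t R v but not u R v.
R is not serial: y has no R-successor.
(A) □p → p is axiom T, which corresponds to reflexivity. R is not reflexive — not valid.
(B) ◇◇p → ◇p is the dual of axiom 4, which corresponds to transitivity. R is not transitive — not valid.
(C) p → □◇p is axiom B, which corresponds to symmetry. R is not symmetric — not valid.
(D) ◇p → □◇p (axiom 5) characterises the euclidean frames. R is not euclidean — not valid.
(E) axiom D: valid iff R is serial. R is not serial — not valid.

none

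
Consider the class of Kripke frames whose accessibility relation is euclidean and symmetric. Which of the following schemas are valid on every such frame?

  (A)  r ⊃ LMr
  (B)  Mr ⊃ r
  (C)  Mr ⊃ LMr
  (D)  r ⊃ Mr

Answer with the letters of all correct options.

A symmetric euclidean relation is transitive (uRv and vRw give vRu by symmetry, then uRw by the euclidean condition, applied at v).
(A) axiom B: valid iff R is symmetric. Every such R is symmetric — valid.
(B) Mr ⊃ r is the converse of T; it holds exactly when R ⊆ identity. Such an R need not be a subset of the identity — not valid.
(C) Mr ⊃ LMr is axiom 5, which corresponds to the euclidean property. Every such R is euclidean — valid.
(D) r ⊃ Mr (the dual of axiom T) characterises the reflexive frames. Such an R need not be reflexive — not valid.

A, C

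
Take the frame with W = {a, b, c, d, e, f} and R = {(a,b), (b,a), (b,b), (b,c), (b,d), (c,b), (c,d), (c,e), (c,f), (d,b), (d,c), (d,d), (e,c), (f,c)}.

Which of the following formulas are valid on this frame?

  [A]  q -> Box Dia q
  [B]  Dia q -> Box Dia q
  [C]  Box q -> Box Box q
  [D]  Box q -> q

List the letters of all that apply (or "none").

R is not reflexive: not a R a.
R is symmetric: every R-edge is matched by its reverse.
R is not transitive: a R b and b R a but not a R a.
R is not euclidean: b R a and b R c but not a R c.
(A) q -> Box Dia q (axiom B) characterises the symmetric frames. R is symmetric — valid.
(B) Dia q -> Box Dia q is axiom 5, which corresponds to the euclidean property. R is not euclidean — not valid.
(C) Box q -> Box Box q is axiom 4, which corresponds to transitivity. R is not transitive — not valid.
(D) Box q -> q is axiom T, which corresponds to reflexivity. R is not reflexive — not valid.

A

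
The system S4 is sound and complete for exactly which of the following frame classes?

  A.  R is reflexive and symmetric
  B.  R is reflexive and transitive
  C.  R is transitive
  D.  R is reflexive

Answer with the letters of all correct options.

(A) this class determines B (= KTB), not S4.
(B) S4 is sound and complete for exactly this class.
(C) this class determines K4, not S4.
(D) this class determines T (= KT), not S4.

B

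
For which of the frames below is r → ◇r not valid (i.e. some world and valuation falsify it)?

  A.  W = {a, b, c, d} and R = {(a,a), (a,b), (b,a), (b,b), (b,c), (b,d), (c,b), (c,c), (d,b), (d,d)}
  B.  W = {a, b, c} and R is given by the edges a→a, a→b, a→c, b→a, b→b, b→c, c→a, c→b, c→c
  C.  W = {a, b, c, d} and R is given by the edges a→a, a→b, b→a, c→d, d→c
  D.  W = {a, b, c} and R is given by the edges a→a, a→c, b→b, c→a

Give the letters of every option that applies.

C, D

The schema r → ◇r is the dual of axiom T; it is valid on a frame iff R is reflexive.
(A) R is reflexive (each world relates to itself), so the schema is valid here.
(B) R is reflexive (each world relates to itself), so the schema is valid here.
(C) R is not reflexive (not b R b), so the schema fails here.
(D) R is not reflexive (not c R c), so the schema fails here.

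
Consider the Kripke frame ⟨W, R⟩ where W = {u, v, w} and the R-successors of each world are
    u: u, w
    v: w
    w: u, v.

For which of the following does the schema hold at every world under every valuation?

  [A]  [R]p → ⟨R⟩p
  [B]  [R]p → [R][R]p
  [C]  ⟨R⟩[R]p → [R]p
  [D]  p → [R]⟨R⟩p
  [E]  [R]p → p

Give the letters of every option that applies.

R is not reflexive: not v R v.
R is symmetric: every R-edge is matched by its reverse.
R is not transitive: u R w and w R v but not u R v.
R is not euclidean: w R u and w R v but not u R v.
R is serial: every world has an R-successor.
(A) [R]p → ⟨R⟩p is axiom D; it is valid on a frame exactly when R is serial. R is serial, so valid.
(B) [R]p → [R][R]p is axiom 4; it is valid on a frame exactly when R is transitive. R is not transitive, so not valid.
(C) the dual of axiom 5: valid iff R is euclidean. R is not euclidean — not valid.
(D) p → [R]⟨R⟩p is axiom B, which corresponds to symmetry. R is symmetric — valid.
(E) [R]p → p is axiom T, which corresponds to reflexivity. R is not reflexive — not valid.

A, D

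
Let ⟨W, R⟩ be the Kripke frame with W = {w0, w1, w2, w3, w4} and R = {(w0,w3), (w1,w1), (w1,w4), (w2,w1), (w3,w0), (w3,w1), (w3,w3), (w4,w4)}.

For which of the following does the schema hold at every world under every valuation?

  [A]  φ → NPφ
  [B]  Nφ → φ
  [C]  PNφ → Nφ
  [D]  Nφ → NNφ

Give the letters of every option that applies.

R is not reflexive: not w0 R w0.
R is not symmetric: w1 R w4 but not w4 R w1.
R is not transitive: w0 R w3 and w3 R w0 but not w0 R w0.
R is not euclidean: w1 R w4 and w1 R w1 but not w4 R w1.
(A) φ → NPφ (axiom B) characterises the symmetric frames. R is not symmetric — not valid.
(B) Nφ → φ (axiom T) characterises the reflexive frames. R is not reflexive — not valid.
(C) PNφ → Nφ (the dual of axiom 5) characterises the euclidean frames. R is not euclidean — not valid.
(D) Nφ → NNφ is axiom 4; it is valid on a frame exactly when R is transitive. R is not transitive, so not valid.

none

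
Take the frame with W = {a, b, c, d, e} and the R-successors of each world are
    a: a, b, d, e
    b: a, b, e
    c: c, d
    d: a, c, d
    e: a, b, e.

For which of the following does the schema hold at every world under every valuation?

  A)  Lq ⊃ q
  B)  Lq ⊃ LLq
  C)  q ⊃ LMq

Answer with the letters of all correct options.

R is reflexive: each world relates to itself.
R is symmetric: every R-edge is matched by its reverse.
R is not transitive: a R d and d R c but not a R c.
(A) Lq ⊃ q is axiom T, which corresponds to reflexivity. R is reflexive — valid.
(B) Lq ⊃ LLq is axiom 4, which corresponds to transitivity. R is not transitive — not valid.
(C) q ⊃ LMq is axiom B, which corresponds to symmetry. R is symmetric — valid.

A, C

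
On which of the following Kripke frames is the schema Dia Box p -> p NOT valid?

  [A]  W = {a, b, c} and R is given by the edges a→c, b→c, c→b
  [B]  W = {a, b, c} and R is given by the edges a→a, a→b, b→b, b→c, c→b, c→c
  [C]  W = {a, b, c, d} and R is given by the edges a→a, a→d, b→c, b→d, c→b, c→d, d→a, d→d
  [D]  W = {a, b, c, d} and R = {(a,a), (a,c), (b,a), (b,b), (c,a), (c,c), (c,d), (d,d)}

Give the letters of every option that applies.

The schema Dia Box p -> p is the dual of axiom B; it is valid on a frame iff R is symmetric.
(A) R is not symmetric (a R c but not c R a), so the schema fails here.
(B) R is not symmetric (a R b but not b R a), so the schema fails here.
(C) R is not symmetric (b R d but not d R b), so the schema fails here.
(D) R is not symmetric (b R a but not a R b), so the schema fails here.

A, B, C, D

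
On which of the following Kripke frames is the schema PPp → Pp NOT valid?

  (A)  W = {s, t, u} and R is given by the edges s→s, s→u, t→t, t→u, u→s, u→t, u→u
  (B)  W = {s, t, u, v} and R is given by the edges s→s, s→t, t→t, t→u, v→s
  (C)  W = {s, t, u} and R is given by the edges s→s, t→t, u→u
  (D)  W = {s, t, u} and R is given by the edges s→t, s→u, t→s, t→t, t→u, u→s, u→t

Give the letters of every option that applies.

The schema PPp → Pp is the dual of axiom 4; it is valid on a frame iff R is transitive.
(A) R is not transitive (s R u and u R t but not s R t), so the schema fails here.
(B) R is not transitive (s R t and t R u but not s R u), so the schema fails here.
(C) R is transitive (R is closed under composition), so the schema is valid here.
(D) R is not transitive (s R t and t R s but not s R s), so the schema fails here.

A, B, D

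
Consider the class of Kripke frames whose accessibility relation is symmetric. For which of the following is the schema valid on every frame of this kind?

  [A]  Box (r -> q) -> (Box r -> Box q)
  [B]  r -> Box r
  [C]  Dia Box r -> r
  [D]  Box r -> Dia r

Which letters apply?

(A) this is just K, valid on every normal frame.
(B) r -> Box r is valid only on frames where every R-edge is a self-loop. Such an R need not be a subset of the identity — not valid.
(C) Dia Box r -> r is the dual of axiom B, which corresponds to symmetry. Every such R is symmetric — valid.
(D) Box r -> Dia r is axiom D; it is valid on a frame exactly when R is serial. Such an R need not be serial, so not valid.

A, C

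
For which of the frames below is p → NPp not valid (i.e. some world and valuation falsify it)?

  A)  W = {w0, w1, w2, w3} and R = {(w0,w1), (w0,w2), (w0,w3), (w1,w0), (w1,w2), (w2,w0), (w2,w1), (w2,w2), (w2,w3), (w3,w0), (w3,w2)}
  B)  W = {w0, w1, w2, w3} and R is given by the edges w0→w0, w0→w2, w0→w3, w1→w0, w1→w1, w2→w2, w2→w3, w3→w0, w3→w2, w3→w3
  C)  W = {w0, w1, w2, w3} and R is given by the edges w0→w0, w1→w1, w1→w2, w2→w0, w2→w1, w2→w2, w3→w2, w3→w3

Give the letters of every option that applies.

B, C

The schema p → NPp is axiom B; it is valid on a frame iff R is symmetric.
(A) R is symmetric (every R-edge is matched by its reverse), so the schema is valid here.
(B) R is not symmetric (w0 R w2 but not w2 R w0), so the schema fails here.
(C) R is not symmetric (w2 R w0 but not w0 R w2), so the schema fails here.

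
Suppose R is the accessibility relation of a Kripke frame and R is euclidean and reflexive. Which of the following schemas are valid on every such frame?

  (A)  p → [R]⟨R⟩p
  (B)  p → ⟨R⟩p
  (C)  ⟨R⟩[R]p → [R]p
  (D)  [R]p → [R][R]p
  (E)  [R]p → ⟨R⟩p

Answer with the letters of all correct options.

A reflexive euclidean relation is also symmetric (from wRw and wRv the euclidean condition gives vRw) and hence transitive; it is an equivalence relation.
(A) p → [R]⟨R⟩p is axiom B, which corresponds to symmetry. Every such R is symmetric — valid.
(B) the dual of axiom T: valid iff R is reflexive. Every such R is reflexive — valid.
(C) ⟨R⟩[R]p → [R]p is the dual of axiom 5; it is valid on a frame exactly when R is euclidean. Every such R is euclidean, so valid.
(D) [R]p → [R][R]p is axiom 4, which corresponds to transitivity. Every such R is transitive — valid.
(E) [R]p → ⟨R⟩p is axiom D, which corresponds to seriality. Every such R is serial — valid.

A, B, C, D, E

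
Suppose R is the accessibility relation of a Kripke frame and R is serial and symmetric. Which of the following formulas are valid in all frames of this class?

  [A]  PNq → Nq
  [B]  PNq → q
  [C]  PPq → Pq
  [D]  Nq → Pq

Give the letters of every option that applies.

(A) PNq → Nq is the dual of axiom 5, which corresponds to the euclidean property. Such an R need not be euclidean — not valid.
(B) PNq → q is the dual of axiom B; it is valid on a frame exactly when R is symmetric. Every such R is symmetric, so valid.
(C) PPq → Pq (the dual of axiom 4) characterises the transitive frames. Such an R need not be transitive — not valid.
(D) axiom D: valid iff R is serial. Every such R is serial — valid.

B, D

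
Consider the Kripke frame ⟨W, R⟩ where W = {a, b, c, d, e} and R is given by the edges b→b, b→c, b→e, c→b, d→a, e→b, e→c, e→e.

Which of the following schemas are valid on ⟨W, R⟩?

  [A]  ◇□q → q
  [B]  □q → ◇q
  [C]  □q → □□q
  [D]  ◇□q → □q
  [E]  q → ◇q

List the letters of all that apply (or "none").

none

R is not reflexive: not a R a.
R is not symmetric: d R a but not a R d.
R is not transitive: c R b and b R c but not c R c.
R is not euclidean: b R c and b R e but not c R e.
R is not serial: a has no R-successor.
(A) the dual of axiom B: valid iff R is symmetric. R is not symmetric — not valid.
(B) axiom D: valid iff R is serial. R is not serial — not valid.
(C) axiom 4: valid iff R is transitive. R is not transitive — not valid.
(D) ◇□q → □q is the dual of axiom 5; it is valid on a frame exactly when R is euclidean. R is not euclidean, so not valid.
(E) the dual of axiom T: valid iff R is reflexive. R is not reflexive — not valid.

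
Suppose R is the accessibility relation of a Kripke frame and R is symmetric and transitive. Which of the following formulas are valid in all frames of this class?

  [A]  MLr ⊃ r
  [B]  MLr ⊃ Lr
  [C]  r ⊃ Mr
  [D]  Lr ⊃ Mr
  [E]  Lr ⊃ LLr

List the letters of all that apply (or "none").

A, B, E

A symmetric transitive relation is euclidean (uRv and uRw give vRu by symmetry, then vRw by transitivity).
(A) MLr ⊃ r is the dual of axiom B, which corresponds to symmetry. Every such R is symmetric — valid.
(B) the dual of axiom 5: valid iff R is euclidean. Every such R is euclidean — valid.
(C) r ⊃ Mr is the dual of axiom T, which corresponds to reflexivity. Such an R need not be reflexive — not valid.
(D) Lr ⊃ Mr is axiom D; it is valid on a frame exactly when R is serial. Such an R need not be serial, so not valid.
(E) Lr ⊃ LLr is axiom 4; it is valid on a frame exactly when R is transitive. Every such R is transitive, so valid.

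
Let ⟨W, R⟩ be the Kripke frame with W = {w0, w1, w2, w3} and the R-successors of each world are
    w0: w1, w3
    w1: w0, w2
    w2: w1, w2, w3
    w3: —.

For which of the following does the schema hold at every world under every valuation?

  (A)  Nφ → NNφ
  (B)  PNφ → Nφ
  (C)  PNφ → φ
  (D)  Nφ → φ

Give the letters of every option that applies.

R is not reflexive: not w0 R w0.
R is not symmetric: w0 R w3 but not w3 R w0.
R is not transitive: w0 R w1 and w1 R w0 but not w0 R w0.
R is not euclidean: w0 R w1 and w0 R w3 but not w1 R w3.
(A) Nφ → NNφ is axiom 4, which corresponds to transitivity. R is not transitive — not valid.
(B) PNφ → Nφ is the dual of axiom 5, which corresponds to the euclidean property. R is not euclidean — not valid.
(C) the dual of axiom B: valid iff R is symmetric. R is not symmetric — not valid.
(D) Nφ → φ is axiom T, which corresponds to reflexivity. R is not reflexive — not valid.

none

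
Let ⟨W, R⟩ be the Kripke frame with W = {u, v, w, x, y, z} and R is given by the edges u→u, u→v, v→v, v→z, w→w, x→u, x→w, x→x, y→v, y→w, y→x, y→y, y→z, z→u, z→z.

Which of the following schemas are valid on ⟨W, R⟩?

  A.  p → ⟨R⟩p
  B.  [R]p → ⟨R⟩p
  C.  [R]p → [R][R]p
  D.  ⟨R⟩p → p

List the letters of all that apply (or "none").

R is reflexive: each world relates to itself.
R is not transitive: u R v and v R z but not u R z.
R is serial: every world has an R-successor.
R is not a subset of the identity: u R v with u ≠ v.
(A) p → ⟨R⟩p is the dual of axiom T, which corresponds to reflexivity. R is reflexive — valid.
(B) axiom D: valid iff R is serial. R is serial — valid.
(C) [R]p → [R][R]p (axiom 4) characterises the transitive frames. R is not transitive — not valid.
(D) ⟨R⟩p → p is the converse of T; it holds exactly when R ⊆ identity. Here R ⊄ identity — not valid.

A, B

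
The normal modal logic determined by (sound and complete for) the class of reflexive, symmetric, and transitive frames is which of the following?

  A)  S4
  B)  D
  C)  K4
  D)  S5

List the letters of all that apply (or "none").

D

(A) S4 is determined by the class of reflexive and transitive frames.
(B) D is determined by the class of serial frames.
(C) K4 is determined by the class of transitive frames.
(D) S5 is determined by exactly this class.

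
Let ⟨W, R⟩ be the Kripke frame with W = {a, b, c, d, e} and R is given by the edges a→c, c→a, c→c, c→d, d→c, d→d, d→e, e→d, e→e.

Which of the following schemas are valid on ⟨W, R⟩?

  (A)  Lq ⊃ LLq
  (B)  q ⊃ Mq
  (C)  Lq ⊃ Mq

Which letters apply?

none

R is not reflexive: not a R a.
R is not transitive: a R c and c R a but not a R a.
R is not serial: b has no R-successor.
(A) Lq ⊃ LLq is axiom 4; it is valid on a frame exactly when R is transitive. R is not transitive, so not valid.
(B) q ⊃ Mq is the dual of axiom T, which corresponds to reflexivity. R is not reflexive — not valid.
(C) Lq ⊃ Mq is axiom D; it is valid on a frame exactly when R is serial. R is not serial, so not valid.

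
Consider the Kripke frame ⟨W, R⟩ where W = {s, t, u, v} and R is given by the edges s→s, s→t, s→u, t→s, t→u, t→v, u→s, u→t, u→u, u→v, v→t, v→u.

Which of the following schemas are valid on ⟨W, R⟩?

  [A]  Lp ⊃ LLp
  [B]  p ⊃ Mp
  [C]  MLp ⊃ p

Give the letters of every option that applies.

R is not reflexive: not t R t.
R is symmetric: every R-edge is matched by its reverse.
R is not transitive: s R t and t R v but not s R v.
(A) Lp ⊃ LLp (axiom 4) characterises the transitive frames. R is not transitive — not valid.
(B) the dual of axiom T: valid iff R is reflexive. R is not reflexive — not valid.
(C) the dual of axiom B: valid iff R is symmetric. R is symmetric — valid.

C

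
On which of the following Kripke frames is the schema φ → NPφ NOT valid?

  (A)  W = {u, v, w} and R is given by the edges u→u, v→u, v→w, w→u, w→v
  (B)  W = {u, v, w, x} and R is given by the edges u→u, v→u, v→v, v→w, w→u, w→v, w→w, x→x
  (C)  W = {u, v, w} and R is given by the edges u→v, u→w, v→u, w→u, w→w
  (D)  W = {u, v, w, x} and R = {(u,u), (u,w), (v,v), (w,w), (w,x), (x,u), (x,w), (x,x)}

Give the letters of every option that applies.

The schema φ → NPφ is axiom B; it is valid on a frame iff R is symmetric.
(A) R is not symmetric (v R u but not u R v), so the schema fails here.
(B) R is not symmetric (v R u but not u R v), so the schema fails here.
(C) R is symmetric (every R-edge is matched by its reverse), so the schema is valid here.
(D) R is not symmetric (u R w but not w R u), so the schema fails here.

A, B, D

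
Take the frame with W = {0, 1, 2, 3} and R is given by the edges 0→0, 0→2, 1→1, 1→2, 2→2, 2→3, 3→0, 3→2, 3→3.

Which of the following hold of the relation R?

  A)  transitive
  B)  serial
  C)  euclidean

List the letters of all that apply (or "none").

(A) not transitive: 0 R 2 and 2 R 3 but not 0 R 3.
(B) serial: every world has an R-successor.
(C) not euclidean: 0 R 2 and 0 R 0 but not 2 R 0.

B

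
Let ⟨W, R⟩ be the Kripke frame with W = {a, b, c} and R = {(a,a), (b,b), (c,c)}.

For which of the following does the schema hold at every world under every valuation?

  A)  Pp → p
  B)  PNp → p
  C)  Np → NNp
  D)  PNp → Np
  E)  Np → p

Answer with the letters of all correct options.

A, B, C, D, E

R is reflexive: each world relates to itself.
R is symmetric: every R-edge is matched by its reverse.
R is transitive: R is closed under composition.
R is euclidean: any two R-successors of the same world are R-related.
R is a subset of the identity: every R-edge is a self-loop.
(A) Pp → p (the converse of T) corresponds to R being a subset of the identity. Here R ⊆ identity, so valid.
(B) PNp → p is the dual of axiom B; it is valid on a frame exactly when R is symmetric. R is symmetric, so valid.
(C) axiom 4: valid iff R is transitive. R is transitive — valid.
(D) the dual of axiom 5: valid iff R is euclidean. R is euclidean — valid.
(E) axiom T: valid iff R is reflexive. R is reflexive — valid.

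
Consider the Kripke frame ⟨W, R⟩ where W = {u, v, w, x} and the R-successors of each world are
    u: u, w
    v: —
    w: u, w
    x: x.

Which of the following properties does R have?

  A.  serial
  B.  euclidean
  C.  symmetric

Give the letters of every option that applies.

B, C

(A) not serial: v has no R-successor.
(B) euclidean: any two R-successors of the same world are R-related.
(C) symmetric: every R-edge is matched by its reverse.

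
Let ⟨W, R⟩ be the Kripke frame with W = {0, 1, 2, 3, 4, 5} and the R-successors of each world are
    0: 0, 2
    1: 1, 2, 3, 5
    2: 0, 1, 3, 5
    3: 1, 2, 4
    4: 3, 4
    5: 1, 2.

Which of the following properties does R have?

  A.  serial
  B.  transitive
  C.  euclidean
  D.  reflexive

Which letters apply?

(A) serial: every world has an R-successor.
(B) not transitive: 0 R 2 and 2 R 1 but not 0 R 1.
(C) not euclidean: 1 R 3 and 1 R 5 but not 3 R 5.
(D) not reflexive: not 2 R 2.

A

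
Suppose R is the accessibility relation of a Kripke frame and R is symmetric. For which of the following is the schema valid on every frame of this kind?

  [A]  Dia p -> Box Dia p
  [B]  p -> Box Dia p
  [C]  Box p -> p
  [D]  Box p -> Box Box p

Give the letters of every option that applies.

(A) Dia p -> Box Dia p (axiom 5) characterises the euclidean frames. Such an R need not be euclidean — not valid.
(B) p -> Box Dia p is axiom B, which corresponds to symmetry. Every such R is symmetric — valid.
(C) axiom T: valid iff R is reflexive. Such an R need not be reflexive — not valid.
(D) Box p -> Box Box p is axiom 4, which corresponds to transitivity. Such an R need not be transitive — not valid.

B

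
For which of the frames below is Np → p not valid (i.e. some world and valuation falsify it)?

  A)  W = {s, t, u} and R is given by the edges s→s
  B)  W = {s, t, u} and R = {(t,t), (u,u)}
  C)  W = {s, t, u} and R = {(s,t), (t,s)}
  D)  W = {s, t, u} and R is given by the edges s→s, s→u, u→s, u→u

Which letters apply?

A, B, C, D

The schema Np → p is axiom T; it is valid on a frame iff R is reflexive.
(A) R is not reflexive (not t R t), so the schema fails here.
(B) R is not reflexive (not s R s), so the schema fails here.
(C) R is not reflexive (not s R s), so the schema fails here.
(D) R is not reflexive (not t R t), so the schema fails here.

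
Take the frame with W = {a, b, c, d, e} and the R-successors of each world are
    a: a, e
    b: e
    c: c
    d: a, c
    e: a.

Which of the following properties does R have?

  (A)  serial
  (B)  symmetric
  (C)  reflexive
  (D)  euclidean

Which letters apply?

(A) serial: every world has an R-successor.
(B) not symmetric: b R e but not e R b.
(C) not reflexive: not b R b.
(D) not euclidean: d R a and d R c but not a R c.

A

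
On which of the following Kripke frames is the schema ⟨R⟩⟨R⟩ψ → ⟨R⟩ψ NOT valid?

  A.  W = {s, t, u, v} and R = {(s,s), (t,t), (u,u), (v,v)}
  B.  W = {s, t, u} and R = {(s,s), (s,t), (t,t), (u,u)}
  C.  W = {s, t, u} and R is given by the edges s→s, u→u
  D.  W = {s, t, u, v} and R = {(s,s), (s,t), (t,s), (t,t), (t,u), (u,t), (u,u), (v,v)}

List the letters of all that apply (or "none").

The schema ⟨R⟩⟨R⟩ψ → ⟨R⟩ψ is the dual of axiom 4; it is valid on a frame iff R is transitive.
(A) R is transitive (R is closed under composition), so the schema is valid here.
(B) R is transitive (R is closed under composition), so the schema is valid here.
(C) R is transitive (R is closed under composition), so the schema is valid here.
(D) R is not transitive (s R t and t R u but not s R u), so the schema fails here.

D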